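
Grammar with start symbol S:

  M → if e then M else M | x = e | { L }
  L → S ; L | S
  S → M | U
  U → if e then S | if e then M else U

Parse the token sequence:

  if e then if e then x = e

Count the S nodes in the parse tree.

3

[S [U if e then [S [U if e then [S [M x = e]]]]]]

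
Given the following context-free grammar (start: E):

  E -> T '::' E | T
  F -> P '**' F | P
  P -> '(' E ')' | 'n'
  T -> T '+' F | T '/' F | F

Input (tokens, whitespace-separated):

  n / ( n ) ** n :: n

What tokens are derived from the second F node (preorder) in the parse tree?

( n ) ** n

[E [T [T [F [P n]]] / [F [P ( [E [T [F [P n]]]] )] ** [F [P n]]]] :: [E [T [F [P n]]]]]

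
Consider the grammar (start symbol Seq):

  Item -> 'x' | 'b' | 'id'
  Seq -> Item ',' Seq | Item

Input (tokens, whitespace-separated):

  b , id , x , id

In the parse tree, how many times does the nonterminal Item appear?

4

[Seq [Item b] , [Seq [Item id] , [Seq [Item x] , [Seq [Item id]]]]]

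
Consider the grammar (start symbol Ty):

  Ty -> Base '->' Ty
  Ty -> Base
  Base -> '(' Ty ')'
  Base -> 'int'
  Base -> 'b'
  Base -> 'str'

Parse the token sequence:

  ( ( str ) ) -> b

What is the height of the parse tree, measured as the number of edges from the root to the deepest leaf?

[Ty [Base ( [Ty [Base ( [Ty [Base str]] )]] )] -> [Ty [Base b]]]

6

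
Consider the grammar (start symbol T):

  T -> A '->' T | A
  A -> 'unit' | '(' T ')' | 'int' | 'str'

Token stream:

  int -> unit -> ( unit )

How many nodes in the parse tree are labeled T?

[T [A int] -> [T [A unit] -> [T [A ( [T [A unit]] )]]]]

4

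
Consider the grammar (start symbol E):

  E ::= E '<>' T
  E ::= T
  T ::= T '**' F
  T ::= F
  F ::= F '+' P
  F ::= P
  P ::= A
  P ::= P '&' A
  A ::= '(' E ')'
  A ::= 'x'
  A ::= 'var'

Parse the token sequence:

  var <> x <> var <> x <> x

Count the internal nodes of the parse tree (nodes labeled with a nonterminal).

[E [E [E [E [E [T [F [P [A var]]]]] <> [T [F [P [A x]]]]] <> [T [F [P [A var]]]]] <> [T [F [P [A x]]]]] <> [T [F [P [A x]]]]]

25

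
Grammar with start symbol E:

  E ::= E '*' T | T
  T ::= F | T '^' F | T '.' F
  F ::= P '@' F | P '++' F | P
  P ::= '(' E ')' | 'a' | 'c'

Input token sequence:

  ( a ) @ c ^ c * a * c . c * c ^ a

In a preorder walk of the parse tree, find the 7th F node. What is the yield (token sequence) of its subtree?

c

[E [E [E [E [T [T [F [P ( [E [T [F [P a]]]] )] @ [F [P c]]]] ^ [F [P c]]]] * [T [F [P a]]]] * [T [T [F [P c]]] . [F [P c]]]] * [T [T [F [P c]]] ^ [F [P a]]]]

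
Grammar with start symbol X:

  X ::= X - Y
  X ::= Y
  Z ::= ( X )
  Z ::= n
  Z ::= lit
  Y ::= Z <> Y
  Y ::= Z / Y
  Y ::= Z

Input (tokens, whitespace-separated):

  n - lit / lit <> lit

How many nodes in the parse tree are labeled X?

2

[X [X [Y [Z n]]] - [Y [Z lit] / [Y [Z lit] <> [Y [Z lit]]]]]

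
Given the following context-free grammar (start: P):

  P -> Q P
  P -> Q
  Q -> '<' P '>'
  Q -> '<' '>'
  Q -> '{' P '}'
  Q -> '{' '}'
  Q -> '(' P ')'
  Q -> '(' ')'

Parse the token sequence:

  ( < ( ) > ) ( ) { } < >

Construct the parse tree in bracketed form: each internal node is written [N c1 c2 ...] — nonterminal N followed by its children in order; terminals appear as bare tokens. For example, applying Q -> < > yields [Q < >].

[P [Q ( [P [Q < [P [Q ( )]] >]] )] [P [Q ( )] [P [Q { }] [P [Q < >]]]]]

P
Q P
( P ) P
( Q ) P
( < P > ) P
( < Q > ) P
( < ( ) > ) P
( < ( ) > ) Q P
( < ( ) > ) ( ) P
( < ( ) > ) ( ) Q P
( < ( ) > ) ( ) { } P
( < ( ) > ) ( ) { } Q
( < ( ) > ) ( ) { } < >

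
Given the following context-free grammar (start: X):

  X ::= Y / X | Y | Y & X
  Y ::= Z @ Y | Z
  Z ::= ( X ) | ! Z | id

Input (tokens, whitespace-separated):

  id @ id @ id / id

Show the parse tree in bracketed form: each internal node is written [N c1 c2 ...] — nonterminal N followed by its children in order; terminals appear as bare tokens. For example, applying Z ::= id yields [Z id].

X
Y / X
Z @ Y / X
id @ Y / X
id @ Z @ Y / X
id @ id @ Y / X
id @ id @ Z / X
id @ id @ id / X
id @ id @ id / Y
id @ id @ id / Z
id @ id @ id / id

[X [Y [Z id] @ [Y [Z id] @ [Y [Z id]]]] / [X [Y [Z id]]]]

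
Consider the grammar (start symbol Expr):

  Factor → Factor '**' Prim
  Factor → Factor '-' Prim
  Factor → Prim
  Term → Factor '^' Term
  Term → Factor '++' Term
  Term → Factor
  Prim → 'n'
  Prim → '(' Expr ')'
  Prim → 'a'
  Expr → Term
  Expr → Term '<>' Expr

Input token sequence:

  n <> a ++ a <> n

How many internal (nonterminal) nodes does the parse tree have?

[Expr [Term [Factor [Prim n]]] <> [Expr [Term [Factor [Prim a]] ++ [Term [Factor [Prim a]]]] <> [Expr [Term [Factor [Prim n]]]]]]

15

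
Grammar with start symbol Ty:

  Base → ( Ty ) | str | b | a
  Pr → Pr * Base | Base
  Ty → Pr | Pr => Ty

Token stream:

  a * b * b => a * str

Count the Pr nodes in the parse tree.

[Ty [Pr [Pr [Pr [Base a]] * [Base b]] * [Base b]] => [Ty [Pr [Pr [Base a]] * [Base str]]]]

5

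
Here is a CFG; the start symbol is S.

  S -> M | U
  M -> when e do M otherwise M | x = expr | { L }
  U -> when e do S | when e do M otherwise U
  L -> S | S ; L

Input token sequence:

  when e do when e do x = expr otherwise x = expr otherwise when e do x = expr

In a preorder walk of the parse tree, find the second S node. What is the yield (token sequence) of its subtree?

[S [U when e do [M when e do [M x = expr] otherwise [M x = expr]] otherwise [U when e do [S [M x = expr]]]]]

x = expr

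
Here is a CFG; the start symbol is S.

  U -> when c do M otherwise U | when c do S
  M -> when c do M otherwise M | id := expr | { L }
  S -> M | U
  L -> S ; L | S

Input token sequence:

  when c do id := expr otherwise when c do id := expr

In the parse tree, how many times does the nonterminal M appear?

[S [U when c do [M id := expr] otherwise [U when c do [S [M id := expr]]]]]

2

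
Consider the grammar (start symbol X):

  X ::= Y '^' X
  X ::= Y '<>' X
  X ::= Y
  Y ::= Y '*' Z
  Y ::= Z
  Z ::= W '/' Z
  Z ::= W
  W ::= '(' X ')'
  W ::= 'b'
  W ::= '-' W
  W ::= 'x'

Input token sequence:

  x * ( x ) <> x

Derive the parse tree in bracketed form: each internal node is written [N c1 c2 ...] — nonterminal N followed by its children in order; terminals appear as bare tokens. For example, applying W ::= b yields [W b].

X
Y <> X
Y * Z <> X
Z * Z <> X
W * Z <> X
x * Z <> X
x * W <> X
x * ( X ) <> X
x * ( Y ) <> X
x * ( Z ) <> X
x * ( W ) <> X
x * ( x ) <> X
x * ( x ) <> Y
x * ( x ) <> Z
x * ( x ) <> W
x * ( x ) <> x

[X [Y [Y [Z [W x]]] * [Z [W ( [X [Y [Z [W x]]]] )]]] <> [X [Y [Z [W x]]]]]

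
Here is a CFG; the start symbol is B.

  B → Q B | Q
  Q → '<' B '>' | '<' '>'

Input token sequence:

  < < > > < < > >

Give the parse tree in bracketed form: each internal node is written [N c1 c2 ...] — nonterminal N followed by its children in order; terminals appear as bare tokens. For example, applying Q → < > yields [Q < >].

[B [Q < [B [Q < >]] >] [B [Q < [B [Q < >]] >]]]

B
Q B
< B > B
< Q > B
< < > > B
< < > > Q
< < > > < B >
< < > > < Q >
< < > > < < > >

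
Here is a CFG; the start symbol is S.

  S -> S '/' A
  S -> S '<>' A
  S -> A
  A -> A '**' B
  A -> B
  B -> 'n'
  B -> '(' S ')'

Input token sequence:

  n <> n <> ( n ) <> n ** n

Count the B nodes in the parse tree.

[S [S [S [S [A [B n]]] <> [A [B n]]] <> [A [B ( [S [A [B n]]] )]]] <> [A [A [B n]] ** [B n]]]

6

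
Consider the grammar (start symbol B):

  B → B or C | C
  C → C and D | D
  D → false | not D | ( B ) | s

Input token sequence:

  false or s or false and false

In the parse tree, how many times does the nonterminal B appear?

[B [B [B [C [D false]]] or [C [D s]]] or [C [C [D false]] and [D false]]]

3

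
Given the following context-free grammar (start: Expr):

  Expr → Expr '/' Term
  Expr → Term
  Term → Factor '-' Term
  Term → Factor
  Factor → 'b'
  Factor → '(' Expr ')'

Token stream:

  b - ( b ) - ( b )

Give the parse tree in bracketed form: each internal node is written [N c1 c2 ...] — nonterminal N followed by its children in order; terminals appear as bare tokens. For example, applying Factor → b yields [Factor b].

[Expr [Term [Factor b] - [Term [Factor ( [Expr [Term [Factor b]]] )] - [Term [Factor ( [Expr [Term [Factor b]]] )]]]]]

Expr
Term
Factor - Term
b - Term
b - Factor - Term
b - ( Expr ) - Term
b - ( Term ) - Term
b - ( Factor ) - Term
b - ( b ) - Term
b - ( b ) - Factor
b - ( b ) - ( Expr )
b - ( b ) - ( Term )
b - ( b ) - ( Factor )
b - ( b ) - ( b )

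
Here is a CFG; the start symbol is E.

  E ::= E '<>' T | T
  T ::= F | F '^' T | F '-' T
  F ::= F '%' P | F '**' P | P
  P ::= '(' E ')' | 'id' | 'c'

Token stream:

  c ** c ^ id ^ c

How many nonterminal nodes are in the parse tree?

12

[E [T [F [F [P c]] ** [P c]] ^ [T [F [P id]] ^ [T [F [P c]]]]]]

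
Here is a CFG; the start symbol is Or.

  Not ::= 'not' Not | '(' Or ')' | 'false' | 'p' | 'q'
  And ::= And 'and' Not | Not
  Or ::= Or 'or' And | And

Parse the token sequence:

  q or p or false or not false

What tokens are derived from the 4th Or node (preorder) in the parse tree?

q

[Or [Or [Or [Or [And [Not q]]] or [And [Not p]]] or [And [Not false]]] or [And [Not not [Not false]]]]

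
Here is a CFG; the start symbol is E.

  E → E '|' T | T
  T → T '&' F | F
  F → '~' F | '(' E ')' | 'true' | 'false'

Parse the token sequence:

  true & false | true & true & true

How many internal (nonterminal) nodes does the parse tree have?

[E [E [T [T [F true]] & [F false]]] | [T [T [T [F true]] & [F true]] & [F true]]]

12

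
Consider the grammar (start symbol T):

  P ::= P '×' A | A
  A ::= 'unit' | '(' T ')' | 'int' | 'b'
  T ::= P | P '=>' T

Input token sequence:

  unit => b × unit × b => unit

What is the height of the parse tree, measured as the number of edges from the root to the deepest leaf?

[T [P [A unit]] => [T [P [P [P [A b]] × [A unit]] × [A b]] => [T [P [A unit]]]]]

6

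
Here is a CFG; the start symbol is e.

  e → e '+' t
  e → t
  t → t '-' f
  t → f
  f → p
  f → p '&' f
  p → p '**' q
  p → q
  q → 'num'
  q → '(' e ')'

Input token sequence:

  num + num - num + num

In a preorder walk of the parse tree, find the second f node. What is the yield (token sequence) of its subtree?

[e [e [e [t [f [p [q num]]]]] + [t [t [f [p [q num]]]] - [f [p [q num]]]]] + [t [f [p [q num]]]]]

num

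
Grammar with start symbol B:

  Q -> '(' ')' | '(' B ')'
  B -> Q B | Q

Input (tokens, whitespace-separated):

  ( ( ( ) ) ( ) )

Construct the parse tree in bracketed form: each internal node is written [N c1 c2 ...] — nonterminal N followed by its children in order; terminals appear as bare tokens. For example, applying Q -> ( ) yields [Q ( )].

B
Q
( B )
( Q B )
( ( B ) B )
( ( Q ) B )
( ( ( ) ) B )
( ( ( ) ) Q )
( ( ( ) ) ( ) )

[B [Q ( [B [Q ( [B [Q ( )]] )] [B [Q ( )]]] )]]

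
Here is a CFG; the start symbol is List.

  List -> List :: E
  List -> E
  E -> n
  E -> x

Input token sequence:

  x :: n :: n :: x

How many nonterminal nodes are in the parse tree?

[List [List [List [List [E x]] :: [E n]] :: [E n]] :: [E x]]

8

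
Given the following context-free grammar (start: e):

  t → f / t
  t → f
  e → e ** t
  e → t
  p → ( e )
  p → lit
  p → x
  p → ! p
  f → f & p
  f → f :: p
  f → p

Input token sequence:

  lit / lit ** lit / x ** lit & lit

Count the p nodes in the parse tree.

6

[e [e [e [t [f [p lit]] / [t [f [p lit]]]]] ** [t [f [p lit]] / [t [f [p x]]]]] ** [t [f [f [p lit]] & [p lit]]]]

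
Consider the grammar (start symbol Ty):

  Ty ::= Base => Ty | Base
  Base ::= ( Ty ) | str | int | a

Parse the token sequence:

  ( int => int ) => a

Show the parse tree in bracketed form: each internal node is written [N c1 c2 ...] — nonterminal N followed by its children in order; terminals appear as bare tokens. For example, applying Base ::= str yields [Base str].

Ty
Base => Ty
( Ty ) => Ty
( Base => Ty ) => Ty
( int => Ty ) => Ty
( int => Base ) => Ty
( int => int ) => Ty
( int => int ) => Base
( int => int ) => a

[Ty [Base ( [Ty [Base int] => [Ty [Base int]]] )] => [Ty [Base a]]]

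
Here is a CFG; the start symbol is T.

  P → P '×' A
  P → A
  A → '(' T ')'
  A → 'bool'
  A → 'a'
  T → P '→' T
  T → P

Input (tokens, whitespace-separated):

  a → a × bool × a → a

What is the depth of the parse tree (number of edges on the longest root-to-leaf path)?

[T [P [A a]] → [T [P [P [P [A a]] × [A bool]] × [A a]] → [T [P [A a]]]]]

6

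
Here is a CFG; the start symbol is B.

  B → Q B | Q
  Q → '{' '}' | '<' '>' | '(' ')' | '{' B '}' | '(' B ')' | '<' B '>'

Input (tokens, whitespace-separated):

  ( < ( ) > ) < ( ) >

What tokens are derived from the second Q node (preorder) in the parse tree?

[B [Q ( [B [Q < [B [Q ( )]] >]] )] [B [Q < [B [Q ( )]] >]]]

< ( ) >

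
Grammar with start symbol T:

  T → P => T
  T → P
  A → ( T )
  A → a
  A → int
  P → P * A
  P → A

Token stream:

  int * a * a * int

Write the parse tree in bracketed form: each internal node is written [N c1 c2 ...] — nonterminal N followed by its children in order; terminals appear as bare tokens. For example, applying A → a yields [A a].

T
P
P * A
P * A * A
P * A * A * A
A * A * A * A
int * A * A * A
int * a * A * A
int * a * a * A
int * a * a * int

[T [P [P [P [P [A int]] * [A a]] * [A a]] * [A int]]]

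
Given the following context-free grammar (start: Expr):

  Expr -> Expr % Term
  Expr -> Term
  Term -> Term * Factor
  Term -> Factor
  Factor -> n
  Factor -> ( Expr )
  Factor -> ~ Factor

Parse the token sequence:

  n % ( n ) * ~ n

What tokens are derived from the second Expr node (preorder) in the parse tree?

n

[Expr [Expr [Term [Factor n]]] % [Term [Term [Factor ( [Expr [Term [Factor n]]] )]] * [Factor ~ [Factor n]]]]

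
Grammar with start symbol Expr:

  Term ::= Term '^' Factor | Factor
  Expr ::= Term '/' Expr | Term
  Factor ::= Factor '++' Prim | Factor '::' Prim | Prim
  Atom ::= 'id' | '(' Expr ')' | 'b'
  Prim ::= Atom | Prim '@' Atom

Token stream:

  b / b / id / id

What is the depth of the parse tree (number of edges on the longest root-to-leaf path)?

[Expr [Term [Factor [Prim [Atom b]]]] / [Expr [Term [Factor [Prim [Atom b]]]] / [Expr [Term [Factor [Prim [Atom id]]]] / [Expr [Term [Factor [Prim [Atom id]]]]]]]]

8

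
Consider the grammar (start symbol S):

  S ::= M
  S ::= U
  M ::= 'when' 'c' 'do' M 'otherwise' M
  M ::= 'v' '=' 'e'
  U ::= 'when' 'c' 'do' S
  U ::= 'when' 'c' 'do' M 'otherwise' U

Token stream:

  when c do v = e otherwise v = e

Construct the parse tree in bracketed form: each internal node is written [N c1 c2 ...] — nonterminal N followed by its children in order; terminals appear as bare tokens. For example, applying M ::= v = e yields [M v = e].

[S [M when c do [M v = e] otherwise [M v = e]]]

S
M
when c do M otherwise M
when c do v = e otherwise M
when c do v = e otherwise v = e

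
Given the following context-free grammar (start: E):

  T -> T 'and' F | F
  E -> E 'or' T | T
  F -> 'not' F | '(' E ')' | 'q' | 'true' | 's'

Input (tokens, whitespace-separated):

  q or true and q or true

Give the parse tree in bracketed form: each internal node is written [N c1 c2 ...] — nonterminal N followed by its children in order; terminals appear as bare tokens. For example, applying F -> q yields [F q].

[E [E [E [T [F q]]] or [T [T [F true]] and [F q]]] or [T [F true]]]

E
E or T
E or T or T
T or T or T
F or T or T
q or T or T
q or T and F or T
q or F and F or T
q or true and F or T
q or true and q or T
q or true and q or F
q or true and q or true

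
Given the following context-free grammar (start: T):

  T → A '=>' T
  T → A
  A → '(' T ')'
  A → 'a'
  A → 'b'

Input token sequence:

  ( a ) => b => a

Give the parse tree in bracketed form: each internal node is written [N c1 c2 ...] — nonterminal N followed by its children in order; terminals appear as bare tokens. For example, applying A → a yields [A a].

T
A => T
( T ) => T
( A ) => T
( a ) => T
( a ) => A => T
( a ) => b => T
( a ) => b => A
( a ) => b => a

[T [A ( [T [A a]] )] => [T [A b] => [T [A a]]]]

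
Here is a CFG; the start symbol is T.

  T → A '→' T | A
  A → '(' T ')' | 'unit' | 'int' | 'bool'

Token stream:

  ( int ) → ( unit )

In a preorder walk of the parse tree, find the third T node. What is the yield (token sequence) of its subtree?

[T [A ( [T [A int]] )] → [T [A ( [T [A unit]] )]]]

( unit )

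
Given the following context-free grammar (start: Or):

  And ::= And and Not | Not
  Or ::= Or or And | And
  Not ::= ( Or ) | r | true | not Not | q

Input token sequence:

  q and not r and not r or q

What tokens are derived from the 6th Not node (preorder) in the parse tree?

[Or [Or [And [And [And [Not q]] and [Not not [Not r]]] and [Not not [Not r]]]] or [And [Not q]]]

q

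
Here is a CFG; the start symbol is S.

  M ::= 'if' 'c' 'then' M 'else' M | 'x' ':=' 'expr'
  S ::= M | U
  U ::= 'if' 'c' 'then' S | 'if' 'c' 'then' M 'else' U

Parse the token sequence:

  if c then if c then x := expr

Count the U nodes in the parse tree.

2

[S [U if c then [S [U if c then [S [M x := expr]]]]]]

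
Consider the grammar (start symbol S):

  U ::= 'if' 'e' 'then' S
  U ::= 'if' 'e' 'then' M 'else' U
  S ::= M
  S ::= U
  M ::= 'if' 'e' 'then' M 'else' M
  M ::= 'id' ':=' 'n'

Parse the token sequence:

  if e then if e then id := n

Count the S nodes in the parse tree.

[S [U if e then [S [U if e then [S [M id := n]]]]]]

3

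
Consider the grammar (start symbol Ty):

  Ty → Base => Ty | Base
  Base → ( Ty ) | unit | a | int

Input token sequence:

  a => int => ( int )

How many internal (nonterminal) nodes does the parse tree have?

8

[Ty [Base a] => [Ty [Base int] => [Ty [Base ( [Ty [Base int]] )]]]]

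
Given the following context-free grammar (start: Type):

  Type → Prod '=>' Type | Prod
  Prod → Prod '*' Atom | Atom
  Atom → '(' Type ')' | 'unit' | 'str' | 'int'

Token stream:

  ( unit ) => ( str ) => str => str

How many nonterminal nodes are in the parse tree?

[Type [Prod [Atom ( [Type [Prod [Atom unit]]] )]] => [Type [Prod [Atom ( [Type [Prod [Atom str]]] )]] => [Type [Prod [Atom str]] => [Type [Prod [Atom str]]]]]]

18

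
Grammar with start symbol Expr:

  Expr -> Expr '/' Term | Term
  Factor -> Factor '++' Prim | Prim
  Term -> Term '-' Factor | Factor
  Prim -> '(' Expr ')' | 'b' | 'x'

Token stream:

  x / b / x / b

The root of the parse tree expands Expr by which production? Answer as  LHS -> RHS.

Expr -> Expr '/' Term

[Expr [Expr [Expr [Expr [Term [Factor [Prim x]]]] / [Term [Factor [Prim b]]]] / [Term [Factor [Prim x]]]] / [Term [Factor [Prim b]]]]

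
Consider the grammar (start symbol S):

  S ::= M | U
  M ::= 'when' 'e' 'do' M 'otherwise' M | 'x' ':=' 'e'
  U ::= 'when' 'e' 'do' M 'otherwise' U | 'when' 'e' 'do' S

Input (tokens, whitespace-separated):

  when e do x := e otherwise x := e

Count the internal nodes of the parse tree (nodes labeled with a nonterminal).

4

[S [M when e do [M x := e] otherwise [M x := e]]]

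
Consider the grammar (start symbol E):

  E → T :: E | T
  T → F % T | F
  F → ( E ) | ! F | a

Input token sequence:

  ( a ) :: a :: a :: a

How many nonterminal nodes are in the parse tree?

15

[E [T [F ( [E [T [F a]]] )]] :: [E [T [F a]] :: [E [T [F a]] :: [E [T [F a]]]]]]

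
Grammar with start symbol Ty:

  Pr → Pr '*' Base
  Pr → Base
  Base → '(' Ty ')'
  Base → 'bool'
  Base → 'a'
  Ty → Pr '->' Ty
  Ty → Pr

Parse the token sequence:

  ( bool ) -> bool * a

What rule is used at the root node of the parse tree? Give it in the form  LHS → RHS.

[Ty [Pr [Base ( [Ty [Pr [Base bool]]] )]] -> [Ty [Pr [Pr [Base bool]] * [Base a]]]]

Ty → Pr '->' Ty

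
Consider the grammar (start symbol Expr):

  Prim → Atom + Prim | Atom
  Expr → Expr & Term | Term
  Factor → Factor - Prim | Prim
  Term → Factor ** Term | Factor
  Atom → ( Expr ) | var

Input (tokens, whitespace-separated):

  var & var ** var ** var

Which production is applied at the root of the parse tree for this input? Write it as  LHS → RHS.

[Expr [Expr [Term [Factor [Prim [Atom var]]]]] & [Term [Factor [Prim [Atom var]]] ** [Term [Factor [Prim [Atom var]]] ** [Term [Factor [Prim [Atom var]]]]]]]

Expr → Expr & Term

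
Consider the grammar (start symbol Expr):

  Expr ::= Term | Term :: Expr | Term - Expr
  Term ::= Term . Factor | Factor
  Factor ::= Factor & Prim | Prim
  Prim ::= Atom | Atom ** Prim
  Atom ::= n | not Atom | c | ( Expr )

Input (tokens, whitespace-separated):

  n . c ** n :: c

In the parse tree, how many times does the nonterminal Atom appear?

[Expr [Term [Term [Factor [Prim [Atom n]]]] . [Factor [Prim [Atom c] ** [Prim [Atom n]]]]] :: [Expr [Term [Factor [Prim [Atom c]]]]]]

4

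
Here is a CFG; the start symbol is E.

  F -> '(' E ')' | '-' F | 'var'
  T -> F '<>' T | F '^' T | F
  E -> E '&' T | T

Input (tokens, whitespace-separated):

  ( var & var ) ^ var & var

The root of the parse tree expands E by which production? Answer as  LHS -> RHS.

[E [E [T [F ( [E [E [T [F var]]] & [T [F var]]] )] ^ [T [F var]]]] & [T [F var]]]

E -> E '&' T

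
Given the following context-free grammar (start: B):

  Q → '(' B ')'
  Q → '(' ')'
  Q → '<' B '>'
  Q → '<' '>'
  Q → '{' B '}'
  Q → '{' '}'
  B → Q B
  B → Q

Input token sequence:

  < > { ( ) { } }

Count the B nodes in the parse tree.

[B [Q < >] [B [Q { [B [Q ( )] [B [Q { }]]] }]]]

4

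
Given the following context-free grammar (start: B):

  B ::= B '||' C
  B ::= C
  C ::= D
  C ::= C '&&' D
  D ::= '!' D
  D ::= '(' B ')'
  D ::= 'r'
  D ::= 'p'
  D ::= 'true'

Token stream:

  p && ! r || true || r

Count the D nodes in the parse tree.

5

[B [B [B [C [C [D p]] && [D ! [D r]]]] || [C [D true]]] || [C [D r]]]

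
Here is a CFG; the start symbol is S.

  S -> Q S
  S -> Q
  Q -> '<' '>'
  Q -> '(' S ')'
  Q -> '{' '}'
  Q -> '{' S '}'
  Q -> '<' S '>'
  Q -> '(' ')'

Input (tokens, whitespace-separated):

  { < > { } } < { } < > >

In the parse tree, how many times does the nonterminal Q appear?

[S [Q { [S [Q < >] [S [Q { }]]] }] [S [Q < [S [Q { }] [S [Q < >]]] >]]]

6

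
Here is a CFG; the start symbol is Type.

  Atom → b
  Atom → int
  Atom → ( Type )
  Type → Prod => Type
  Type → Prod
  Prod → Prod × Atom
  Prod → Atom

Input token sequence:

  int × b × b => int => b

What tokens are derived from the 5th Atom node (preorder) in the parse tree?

b

[Type [Prod [Prod [Prod [Atom int]] × [Atom b]] × [Atom b]] => [Type [Prod [Atom int]] => [Type [Prod [Atom b]]]]]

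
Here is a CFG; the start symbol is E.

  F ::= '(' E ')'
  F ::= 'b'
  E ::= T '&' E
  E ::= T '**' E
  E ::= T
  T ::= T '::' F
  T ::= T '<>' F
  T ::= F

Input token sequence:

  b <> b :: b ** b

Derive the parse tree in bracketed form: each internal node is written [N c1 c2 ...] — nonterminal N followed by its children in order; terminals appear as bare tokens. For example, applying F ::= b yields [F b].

[E [T [T [T [F b]] <> [F b]] :: [F b]] ** [E [T [F b]]]]

E
T ** E
T :: F ** E
T <> F :: F ** E
F <> F :: F ** E
b <> F :: F ** E
b <> b :: F ** E
b <> b :: b ** E
b <> b :: b ** T
b <> b :: b ** F
b <> b :: b ** b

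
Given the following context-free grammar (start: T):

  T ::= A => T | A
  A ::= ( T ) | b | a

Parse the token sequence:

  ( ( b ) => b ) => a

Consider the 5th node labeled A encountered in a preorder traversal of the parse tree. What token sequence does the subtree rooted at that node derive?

a

[T [A ( [T [A ( [T [A b]] )] => [T [A b]]] )] => [T [A a]]]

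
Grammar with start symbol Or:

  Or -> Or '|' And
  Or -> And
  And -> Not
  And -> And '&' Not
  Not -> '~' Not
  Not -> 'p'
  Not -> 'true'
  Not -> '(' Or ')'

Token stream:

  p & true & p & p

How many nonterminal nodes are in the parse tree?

9

[Or [And [And [And [And [Not p]] & [Not true]] & [Not p]] & [Not p]]]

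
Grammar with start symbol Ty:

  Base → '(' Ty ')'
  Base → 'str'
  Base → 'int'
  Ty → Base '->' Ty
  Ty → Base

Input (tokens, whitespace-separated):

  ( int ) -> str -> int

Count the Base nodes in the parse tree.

4

[Ty [Base ( [Ty [Base int]] )] -> [Ty [Base str] -> [Ty [Base int]]]]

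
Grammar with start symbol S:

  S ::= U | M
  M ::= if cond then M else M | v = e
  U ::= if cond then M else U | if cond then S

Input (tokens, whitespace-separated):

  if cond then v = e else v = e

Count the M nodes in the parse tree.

[S [M if cond then [M v = e] else [M v = e]]]

3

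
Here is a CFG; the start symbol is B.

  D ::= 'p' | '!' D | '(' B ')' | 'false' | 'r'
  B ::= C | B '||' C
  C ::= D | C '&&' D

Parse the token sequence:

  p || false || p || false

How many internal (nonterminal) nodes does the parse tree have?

[B [B [B [B [C [D p]]] || [C [D false]]] || [C [D p]]] || [C [D false]]]

12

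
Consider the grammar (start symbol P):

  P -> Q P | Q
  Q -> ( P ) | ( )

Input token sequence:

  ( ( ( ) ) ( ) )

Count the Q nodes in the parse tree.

[P [Q ( [P [Q ( [P [Q ( )]] )] [P [Q ( )]]] )]]

4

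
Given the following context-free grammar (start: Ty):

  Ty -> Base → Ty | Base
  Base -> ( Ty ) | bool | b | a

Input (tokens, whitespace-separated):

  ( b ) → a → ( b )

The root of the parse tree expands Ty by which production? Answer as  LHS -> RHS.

Ty -> Base → Ty

[Ty [Base ( [Ty [Base b]] )] → [Ty [Base a] → [Ty [Base ( [Ty [Base b]] )]]]]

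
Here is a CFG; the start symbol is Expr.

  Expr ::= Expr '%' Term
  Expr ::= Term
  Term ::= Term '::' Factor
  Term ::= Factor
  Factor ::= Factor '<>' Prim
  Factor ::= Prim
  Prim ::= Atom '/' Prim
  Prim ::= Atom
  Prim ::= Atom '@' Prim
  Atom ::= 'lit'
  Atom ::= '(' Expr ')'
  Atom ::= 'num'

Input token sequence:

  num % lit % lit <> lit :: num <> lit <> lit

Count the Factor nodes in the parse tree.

7

[Expr [Expr [Expr [Term [Factor [Prim [Atom num]]]]] % [Term [Factor [Prim [Atom lit]]]]] % [Term [Term [Factor [Factor [Prim [Atom lit]]] <> [Prim [Atom lit]]]] :: [Factor [Factor [Factor [Prim [Atom num]]] <> [Prim [Atom lit]]] <> [Prim [Atom lit]]]]]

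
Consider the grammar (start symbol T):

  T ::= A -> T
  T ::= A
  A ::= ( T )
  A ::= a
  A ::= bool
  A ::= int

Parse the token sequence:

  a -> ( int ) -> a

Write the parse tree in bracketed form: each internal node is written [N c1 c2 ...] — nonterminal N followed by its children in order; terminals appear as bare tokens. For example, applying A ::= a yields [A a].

T
A -> T
a -> T
a -> A -> T
a -> ( T ) -> T
a -> ( A ) -> T
a -> ( int ) -> T
a -> ( int ) -> A
a -> ( int ) -> a

[T [A a] -> [T [A ( [T [A int]] )] -> [T [A a]]]]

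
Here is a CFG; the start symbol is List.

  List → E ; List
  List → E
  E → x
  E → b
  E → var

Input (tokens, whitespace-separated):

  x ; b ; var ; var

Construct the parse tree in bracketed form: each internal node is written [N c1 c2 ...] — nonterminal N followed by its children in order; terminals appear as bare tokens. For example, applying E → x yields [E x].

List
E ; List
x ; List
x ; E ; List
x ; b ; List
x ; b ; E ; List
x ; b ; var ; List
x ; b ; var ; E
x ; b ; var ; var

[List [E x] ; [List [E b] ; [List [E var] ; [List [E var]]]]]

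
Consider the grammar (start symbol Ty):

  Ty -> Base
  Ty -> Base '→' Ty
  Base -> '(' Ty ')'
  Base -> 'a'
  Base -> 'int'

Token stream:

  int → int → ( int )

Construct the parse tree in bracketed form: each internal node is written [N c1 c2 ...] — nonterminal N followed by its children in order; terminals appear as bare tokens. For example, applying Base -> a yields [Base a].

Ty
Base → Ty
int → Ty
int → Base → Ty
int → int → Ty
int → int → Base
int → int → ( Ty )
int → int → ( Base )
int → int → ( int )

[Ty [Base int] → [Ty [Base int] → [Ty [Base ( [Ty [Base int]] )]]]]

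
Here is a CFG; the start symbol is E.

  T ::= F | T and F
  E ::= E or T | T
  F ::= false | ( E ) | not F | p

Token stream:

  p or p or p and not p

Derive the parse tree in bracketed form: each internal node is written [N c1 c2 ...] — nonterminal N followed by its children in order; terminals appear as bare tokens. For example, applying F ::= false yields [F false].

E
E or T
E or T or T
T or T or T
F or T or T
p or T or T
p or F or T
p or p or T
p or p or T and F
p or p or F and F
p or p or p and F
p or p or p and not F
p or p or p and not p

[E [E [E [T [F p]]] or [T [F p]]] or [T [T [F p]] and [F not [F p]]]]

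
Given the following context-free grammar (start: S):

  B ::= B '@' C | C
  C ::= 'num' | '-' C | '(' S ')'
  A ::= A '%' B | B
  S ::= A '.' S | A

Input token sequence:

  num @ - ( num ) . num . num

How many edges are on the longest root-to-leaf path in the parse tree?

9

[S [A [B [B [C num]] @ [C - [C ( [S [A [B [C num]]]] )]]]] . [S [A [B [C num]]] . [S [A [B [C num]]]]]]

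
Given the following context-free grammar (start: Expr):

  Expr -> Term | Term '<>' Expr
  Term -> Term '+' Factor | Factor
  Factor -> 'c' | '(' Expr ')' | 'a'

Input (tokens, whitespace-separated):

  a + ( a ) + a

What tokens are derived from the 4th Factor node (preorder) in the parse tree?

[Expr [Term [Term [Term [Factor a]] + [Factor ( [Expr [Term [Factor a]]] )]] + [Factor a]]]

a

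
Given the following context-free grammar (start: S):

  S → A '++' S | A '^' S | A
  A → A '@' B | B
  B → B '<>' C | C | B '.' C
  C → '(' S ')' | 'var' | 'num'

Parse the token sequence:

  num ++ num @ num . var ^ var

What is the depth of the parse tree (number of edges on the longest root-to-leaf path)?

6

[S [A [B [C num]]] ++ [S [A [A [B [C num]]] @ [B [B [C num]] . [C var]]] ^ [S [A [B [C var]]]]]]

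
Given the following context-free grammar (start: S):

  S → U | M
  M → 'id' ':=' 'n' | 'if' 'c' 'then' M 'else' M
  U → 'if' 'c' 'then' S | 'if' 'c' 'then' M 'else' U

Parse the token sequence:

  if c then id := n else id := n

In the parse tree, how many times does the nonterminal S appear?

1

[S [M if c then [M id := n] else [M id := n]]]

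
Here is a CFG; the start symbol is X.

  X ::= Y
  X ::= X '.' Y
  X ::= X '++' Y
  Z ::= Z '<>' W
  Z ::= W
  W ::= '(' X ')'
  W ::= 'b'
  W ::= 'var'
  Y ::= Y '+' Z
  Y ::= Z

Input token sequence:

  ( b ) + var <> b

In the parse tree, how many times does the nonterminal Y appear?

3

[X [Y [Y [Z [W ( [X [Y [Z [W b]]]] )]]] + [Z [Z [W var]] <> [W b]]]]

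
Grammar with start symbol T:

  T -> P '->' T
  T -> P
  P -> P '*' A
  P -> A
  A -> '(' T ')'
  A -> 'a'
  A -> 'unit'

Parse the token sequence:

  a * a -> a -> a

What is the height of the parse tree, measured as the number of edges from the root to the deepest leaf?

5

[T [P [P [A a]] * [A a]] -> [T [P [A a]] -> [T [P [A a]]]]]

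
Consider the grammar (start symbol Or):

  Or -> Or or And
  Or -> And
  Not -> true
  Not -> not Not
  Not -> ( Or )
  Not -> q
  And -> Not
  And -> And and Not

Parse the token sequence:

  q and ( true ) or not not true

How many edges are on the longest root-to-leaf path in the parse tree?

[Or [Or [And [And [Not q]] and [Not ( [Or [And [Not true]]] )]]] or [And [Not not [Not not [Not true]]]]]

7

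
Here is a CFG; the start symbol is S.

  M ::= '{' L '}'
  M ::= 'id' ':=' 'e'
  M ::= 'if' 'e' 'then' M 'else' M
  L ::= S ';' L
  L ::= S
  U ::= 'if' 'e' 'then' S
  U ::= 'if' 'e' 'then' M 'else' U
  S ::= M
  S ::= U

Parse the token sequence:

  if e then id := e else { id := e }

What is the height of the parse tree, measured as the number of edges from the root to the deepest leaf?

6

[S [M if e then [M id := e] else [M { [L [S [M id := e]]] }]]]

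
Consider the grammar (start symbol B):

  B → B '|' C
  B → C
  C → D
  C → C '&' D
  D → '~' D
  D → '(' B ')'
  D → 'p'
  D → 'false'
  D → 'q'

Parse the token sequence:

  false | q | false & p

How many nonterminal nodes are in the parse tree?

[B [B [B [C [D false]]] | [C [D q]]] | [C [C [D false]] & [D p]]]

11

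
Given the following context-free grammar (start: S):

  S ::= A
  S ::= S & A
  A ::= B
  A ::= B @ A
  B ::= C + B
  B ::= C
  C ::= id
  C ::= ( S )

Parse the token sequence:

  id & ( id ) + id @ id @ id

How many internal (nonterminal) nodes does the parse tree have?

20

[S [S [A [B [C id]]]] & [A [B [C ( [S [A [B [C id]]]] )] + [B [C id]]] @ [A [B [C id]] @ [A [B [C id]]]]]]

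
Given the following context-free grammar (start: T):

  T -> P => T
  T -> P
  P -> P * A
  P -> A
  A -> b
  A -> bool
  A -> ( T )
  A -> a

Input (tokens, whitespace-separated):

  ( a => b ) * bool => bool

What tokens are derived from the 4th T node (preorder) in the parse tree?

[T [P [P [A ( [T [P [A a]] => [T [P [A b]]]] )]] * [A bool]] => [T [P [A bool]]]]

bool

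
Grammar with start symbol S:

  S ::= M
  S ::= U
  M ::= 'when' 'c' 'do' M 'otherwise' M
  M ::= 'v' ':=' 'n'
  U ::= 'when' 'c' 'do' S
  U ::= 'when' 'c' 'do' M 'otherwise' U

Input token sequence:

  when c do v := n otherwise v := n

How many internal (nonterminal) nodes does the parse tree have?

[S [M when c do [M v := n] otherwise [M v := n]]]

4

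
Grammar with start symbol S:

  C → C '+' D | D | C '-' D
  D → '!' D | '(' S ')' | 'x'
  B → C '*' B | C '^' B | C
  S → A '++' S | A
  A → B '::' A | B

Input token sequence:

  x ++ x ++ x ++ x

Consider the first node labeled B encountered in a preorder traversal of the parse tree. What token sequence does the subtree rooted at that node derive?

x

[S [A [B [C [D x]]]] ++ [S [A [B [C [D x]]]] ++ [S [A [B [C [D x]]]] ++ [S [A [B [C [D x]]]]]]]]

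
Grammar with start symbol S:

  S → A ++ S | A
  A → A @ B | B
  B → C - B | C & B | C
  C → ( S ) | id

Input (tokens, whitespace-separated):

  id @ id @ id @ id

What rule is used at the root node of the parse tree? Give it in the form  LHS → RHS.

S → A

[S [A [A [A [A [B [C id]]] @ [B [C id]]] @ [B [C id]]] @ [B [C id]]]]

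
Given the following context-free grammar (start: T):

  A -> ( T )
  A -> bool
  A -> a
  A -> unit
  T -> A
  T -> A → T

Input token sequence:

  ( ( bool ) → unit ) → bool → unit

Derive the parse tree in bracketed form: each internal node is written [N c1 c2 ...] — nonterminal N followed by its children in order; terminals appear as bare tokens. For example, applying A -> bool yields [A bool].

[T [A ( [T [A ( [T [A bool]] )] → [T [A unit]]] )] → [T [A bool] → [T [A unit]]]]

T
A → T
( T ) → T
( A → T ) → T
( ( T ) → T ) → T
( ( A ) → T ) → T
( ( bool ) → T ) → T
( ( bool ) → A ) → T
( ( bool ) → unit ) → T
( ( bool ) → unit ) → A → T
( ( bool ) → unit ) → bool → T
( ( bool ) → unit ) → bool → A
( ( bool ) → unit ) → bool → unit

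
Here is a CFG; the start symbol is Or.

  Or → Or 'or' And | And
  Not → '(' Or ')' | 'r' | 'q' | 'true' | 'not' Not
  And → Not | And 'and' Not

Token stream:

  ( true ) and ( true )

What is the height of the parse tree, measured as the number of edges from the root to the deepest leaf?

[Or [And [And [Not ( [Or [And [Not true]]] )]] and [Not ( [Or [And [Not true]]] )]]]

7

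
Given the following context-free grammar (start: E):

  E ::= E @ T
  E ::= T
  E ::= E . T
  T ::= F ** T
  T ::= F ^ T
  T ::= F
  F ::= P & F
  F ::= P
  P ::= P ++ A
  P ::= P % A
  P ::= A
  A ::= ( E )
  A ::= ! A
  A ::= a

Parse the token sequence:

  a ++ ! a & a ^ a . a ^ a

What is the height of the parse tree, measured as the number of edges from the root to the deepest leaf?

7

[E [E [T [F [P [P [A a]] ++ [A ! [A a]]] & [F [P [A a]]]] ^ [T [F [P [A a]]]]]] . [T [F [P [A a]]] ^ [T [F [P [A a]]]]]]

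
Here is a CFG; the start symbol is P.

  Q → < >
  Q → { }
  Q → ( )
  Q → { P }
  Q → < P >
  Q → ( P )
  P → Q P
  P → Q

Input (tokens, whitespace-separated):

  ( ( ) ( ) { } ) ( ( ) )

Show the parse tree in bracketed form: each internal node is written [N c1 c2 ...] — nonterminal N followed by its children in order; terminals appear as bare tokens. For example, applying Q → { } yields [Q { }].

P
Q P
( P ) P
( Q P ) P
( ( ) P ) P
( ( ) Q P ) P
( ( ) ( ) P ) P
( ( ) ( ) Q ) P
( ( ) ( ) { } ) P
( ( ) ( ) { } ) Q
( ( ) ( ) { } ) ( P )
( ( ) ( ) { } ) ( Q )
( ( ) ( ) { } ) ( ( ) )

[P [Q ( [P [Q ( )] [P [Q ( )] [P [Q { }]]]] )] [P [Q ( [P [Q ( )]] )]]]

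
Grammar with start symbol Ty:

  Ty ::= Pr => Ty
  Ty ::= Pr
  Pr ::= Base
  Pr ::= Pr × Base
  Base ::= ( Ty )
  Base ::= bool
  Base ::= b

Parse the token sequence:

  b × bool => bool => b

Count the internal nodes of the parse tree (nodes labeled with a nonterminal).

11

[Ty [Pr [Pr [Base b]] × [Base bool]] => [Ty [Pr [Base bool]] => [Ty [Pr [Base b]]]]]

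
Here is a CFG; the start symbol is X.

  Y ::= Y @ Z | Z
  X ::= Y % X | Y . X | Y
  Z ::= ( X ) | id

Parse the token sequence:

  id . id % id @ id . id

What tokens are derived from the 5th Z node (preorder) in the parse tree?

id

[X [Y [Z id]] . [X [Y [Z id]] % [X [Y [Y [Z id]] @ [Z id]] . [X [Y [Z id]]]]]]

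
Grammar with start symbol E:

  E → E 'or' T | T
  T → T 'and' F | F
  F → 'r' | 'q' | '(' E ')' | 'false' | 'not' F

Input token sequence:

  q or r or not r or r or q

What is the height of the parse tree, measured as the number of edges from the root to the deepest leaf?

7

[E [E [E [E [E [T [F q]]] or [T [F r]]] or [T [F not [F r]]]] or [T [F r]]] or [T [F q]]]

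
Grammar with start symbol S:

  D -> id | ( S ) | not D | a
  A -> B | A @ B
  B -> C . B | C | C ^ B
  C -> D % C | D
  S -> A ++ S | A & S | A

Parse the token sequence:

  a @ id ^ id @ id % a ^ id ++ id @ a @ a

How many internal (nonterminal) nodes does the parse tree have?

[S [A [A [A [B [C [D a]]]] @ [B [C [D id]] ^ [B [C [D id]]]]] @ [B [C [D id] % [C [D a]]] ^ [B [C [D id]]]]] ++ [S [A [A [A [B [C [D id]]]] @ [B [C [D a]]]] @ [B [C [D a]]]]]]

34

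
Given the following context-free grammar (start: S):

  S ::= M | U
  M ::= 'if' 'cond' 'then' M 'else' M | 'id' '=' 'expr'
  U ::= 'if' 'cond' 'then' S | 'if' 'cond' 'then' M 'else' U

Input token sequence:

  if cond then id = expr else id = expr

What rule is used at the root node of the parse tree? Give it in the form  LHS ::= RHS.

S ::= M

[S [M if cond then [M id = expr] else [M id = expr]]]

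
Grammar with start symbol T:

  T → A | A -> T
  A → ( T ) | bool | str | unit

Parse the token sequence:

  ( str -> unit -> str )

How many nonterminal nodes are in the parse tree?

8

[T [A ( [T [A str] -> [T [A unit] -> [T [A str]]]] )]]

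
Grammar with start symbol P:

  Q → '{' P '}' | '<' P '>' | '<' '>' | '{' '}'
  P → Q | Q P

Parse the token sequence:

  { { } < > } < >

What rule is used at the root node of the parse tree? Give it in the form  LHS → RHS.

P → Q P

[P [Q { [P [Q { }] [P [Q < >]]] }] [P [Q < >]]]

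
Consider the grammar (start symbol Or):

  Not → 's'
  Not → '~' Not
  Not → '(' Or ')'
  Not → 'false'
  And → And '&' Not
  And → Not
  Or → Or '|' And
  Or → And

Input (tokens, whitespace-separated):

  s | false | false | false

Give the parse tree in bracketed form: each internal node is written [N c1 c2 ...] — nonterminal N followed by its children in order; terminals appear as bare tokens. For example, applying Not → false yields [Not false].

Or
Or | And
Or | And | And
Or | And | And | And
And | And | And | And
Not | And | And | And
s | And | And | And
s | Not | And | And
s | false | And | And
s | false | Not | And
s | false | false | And
s | false | false | Not
s | false | false | false

[Or [Or [Or [Or [And [Not s]]] | [And [Not false]]] | [And [Not false]]] | [And [Not false]]]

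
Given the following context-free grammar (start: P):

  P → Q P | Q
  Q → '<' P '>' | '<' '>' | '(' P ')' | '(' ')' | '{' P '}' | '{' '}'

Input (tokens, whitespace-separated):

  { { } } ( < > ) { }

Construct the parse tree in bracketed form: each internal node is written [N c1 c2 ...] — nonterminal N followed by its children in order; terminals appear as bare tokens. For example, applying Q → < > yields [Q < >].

P
Q P
{ P } P
{ Q } P
{ { } } P
{ { } } Q P
{ { } } ( P ) P
{ { } } ( Q ) P
{ { } } ( < > ) P
{ { } } ( < > ) Q
{ { } } ( < > ) { }

[P [Q { [P [Q { }]] }] [P [Q ( [P [Q < >]] )] [P [Q { }]]]]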